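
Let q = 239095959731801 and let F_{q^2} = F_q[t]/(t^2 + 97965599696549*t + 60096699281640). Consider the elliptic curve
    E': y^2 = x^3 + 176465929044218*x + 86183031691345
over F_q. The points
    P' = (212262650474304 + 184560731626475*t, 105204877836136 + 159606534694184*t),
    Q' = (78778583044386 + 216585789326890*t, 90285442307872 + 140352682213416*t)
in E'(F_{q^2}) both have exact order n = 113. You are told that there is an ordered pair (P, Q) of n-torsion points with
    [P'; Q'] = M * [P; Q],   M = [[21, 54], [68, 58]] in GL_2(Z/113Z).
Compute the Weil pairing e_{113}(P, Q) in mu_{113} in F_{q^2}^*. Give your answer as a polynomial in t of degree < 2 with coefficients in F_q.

Since e_{113}(P,P)=e_{113}(Q,Q)=1 and e_{113}(Q,P)=e_{113}(P,Q)^{-1}, expanding e_{113}(21*P + 54*Q,68*P + 58*Q) leaves e(P,Q)^det(M).
det M = 21*58 - 54*68 = -2454 = 32 (mod 113); 32^{-1} = 53 (mod 113).
Miller loop for e_{113} over F_{239095959731801^2}: bits of 113 = 1110001; 6 double steps + 3 add steps, l/v at each.
f_P(D_Q)/f_Q(D_P) = 119028642019556 + 66115368605818*t.
e_{113}(P,Q) = (119028642019556 + 66115368605818*t)^{53} = 94688555115197 + 141884612802876*t.

94688555115197 + 141884612802876*t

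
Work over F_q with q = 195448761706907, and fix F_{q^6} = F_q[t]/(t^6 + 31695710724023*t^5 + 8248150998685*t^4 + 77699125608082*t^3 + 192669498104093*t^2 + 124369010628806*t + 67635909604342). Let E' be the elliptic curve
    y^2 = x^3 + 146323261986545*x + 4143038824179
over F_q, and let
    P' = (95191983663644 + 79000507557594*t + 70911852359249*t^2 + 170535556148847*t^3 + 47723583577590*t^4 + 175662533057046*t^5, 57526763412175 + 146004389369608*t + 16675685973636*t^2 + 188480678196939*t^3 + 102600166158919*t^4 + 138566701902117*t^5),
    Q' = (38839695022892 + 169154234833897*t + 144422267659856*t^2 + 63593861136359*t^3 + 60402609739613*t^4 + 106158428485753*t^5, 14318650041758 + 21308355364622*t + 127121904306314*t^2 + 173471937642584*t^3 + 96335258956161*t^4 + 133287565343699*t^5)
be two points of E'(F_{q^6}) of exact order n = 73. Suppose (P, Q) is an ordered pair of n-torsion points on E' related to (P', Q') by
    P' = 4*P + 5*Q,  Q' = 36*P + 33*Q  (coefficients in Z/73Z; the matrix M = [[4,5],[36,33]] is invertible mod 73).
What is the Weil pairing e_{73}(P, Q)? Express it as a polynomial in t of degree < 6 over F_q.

100076259099287 + 103608907103618*t + 120753901841704*t^2 + 154488383273257*t^3 + 170757464013542*t^4 + 150318916937290*t^5

The 73-Weil pairing on E[73] over F_{195448761706907} is alternating-bilinear: e_{73}(P',Q') = e_{73}(P,Q)^det(M).
So e_{73}(P,Q) = e_{73}(P',Q')^{38}, since 25*38 = 1 mod 73.
Build f_{73,P'} and f_{73,Q'} via the 7-bit ladder of 73=1001001_2; evaluate at shifted divisors; quotient in F_{195448761706907^6}.
Miller gives e_{73}(P',Q') = 180344664940852 + 171813312174768*t + 84804367487477*t^2 + 18451728053131*t^3 + 13583456194880*t^4 + 187689777481309*t^5 in F_{195448761706907^6}.
e_{73}(P,Q) = (180344664940852 + 171813312174768*t + 84804367487477*t^2 + 18451728053131*t^3 + 13583456194880*t^4 + 187689777481309*t^5)^{38} = 100076259099287 + 103608907103618*t + 120753901841704*t^2 + 154488383273257*t^3 + 170757464013542*t^4 + 150318916937290*t^5.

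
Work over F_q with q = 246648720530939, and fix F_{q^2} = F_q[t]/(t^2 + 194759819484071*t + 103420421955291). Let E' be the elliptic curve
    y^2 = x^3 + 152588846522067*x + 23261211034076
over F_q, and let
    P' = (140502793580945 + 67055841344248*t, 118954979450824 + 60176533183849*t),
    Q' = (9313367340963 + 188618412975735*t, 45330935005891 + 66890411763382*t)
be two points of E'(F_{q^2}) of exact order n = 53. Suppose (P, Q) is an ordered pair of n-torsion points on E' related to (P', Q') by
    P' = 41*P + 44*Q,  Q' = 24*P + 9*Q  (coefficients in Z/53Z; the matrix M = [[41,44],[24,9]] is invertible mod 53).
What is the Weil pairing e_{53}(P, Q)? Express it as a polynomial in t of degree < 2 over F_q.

154103214013591 + 136953781868313*t

e_{53} is bilinear + alternating on E[53], so e_{53}(41*P + 44*Q, 24*P + 9*Q) = e_{53}(P,Q)^(41*9-44*24).
det M = 41*9 - 44*24 = -687 = 2 (mod 53); 2^{-1} = 27 (mod 53).
Miller loop for e_{53} over F_{246648720530939^2}: bits of 53 = 110101; 5 double steps + 3 add steps, l/v at each.
So e_{53}(P',Q') = 232673077721729 + 123838191868279*t.
e_{53}(P,Q) = (232673077721729 + 123838191868279*t)^{27} = 154103214013591 + 136953781868313*t.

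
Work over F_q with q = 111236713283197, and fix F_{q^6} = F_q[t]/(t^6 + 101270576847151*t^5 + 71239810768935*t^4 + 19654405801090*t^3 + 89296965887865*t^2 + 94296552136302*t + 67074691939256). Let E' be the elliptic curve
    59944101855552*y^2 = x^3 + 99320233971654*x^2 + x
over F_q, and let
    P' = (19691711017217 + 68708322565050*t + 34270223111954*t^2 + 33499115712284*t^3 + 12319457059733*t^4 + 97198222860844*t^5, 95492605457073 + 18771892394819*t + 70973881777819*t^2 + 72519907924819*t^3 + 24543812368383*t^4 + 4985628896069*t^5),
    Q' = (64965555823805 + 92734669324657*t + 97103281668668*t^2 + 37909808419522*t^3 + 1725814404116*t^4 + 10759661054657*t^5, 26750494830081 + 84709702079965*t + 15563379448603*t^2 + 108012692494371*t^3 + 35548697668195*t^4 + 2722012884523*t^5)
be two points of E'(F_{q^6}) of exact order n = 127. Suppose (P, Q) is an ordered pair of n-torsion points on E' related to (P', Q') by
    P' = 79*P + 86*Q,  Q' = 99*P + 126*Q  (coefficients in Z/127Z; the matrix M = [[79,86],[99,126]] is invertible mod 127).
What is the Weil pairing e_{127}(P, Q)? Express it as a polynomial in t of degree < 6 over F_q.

44513454756530 + 73626056267008*t + 110888486756098*t^2 + 73576887285800*t^3 + 35934923730222*t^4 + 52655695261729*t^5

e_{127} is bilinear + alternating on E[127], so e_{127}(79*P + 86*Q, 99*P + 126*Q) = e_{127}(P,Q)^(79*126-86*99).
79*126 - 86*99 = 1440; reduced mod 127: det = 43, inverse 65.
(x,y)|->(9406083490106x+36994986890666,9406083490106y) sends E' to y^2=x^3+1407151029791*x+30646751261520.
Build f_{127,P'} and f_{127,Q'} via the 7-bit ladder of 127=1111111_2; evaluate at shifted divisors; quotient in F_{111236713283197^6}.
e_{127}(P',Q') = 68584393008941 + 67276609184238*t + 97860001103889*t^2 + 9692073655390*t^3 + 69086505107522*t^4 + 75116747320047*t^5.
(68584393008941 + 67276609184238*t + 97860001103889*t^2 + 9692073655390*t^3 + 69086505107522*t^4 + 75116747320047*t^5)^{65} mod (111236713283197,f) = 44513454756530 + 73626056267008*t + 110888486756098*t^2 + 73576887285800*t^3 + 35934923730222*t^4 + 52655695261729*t^5.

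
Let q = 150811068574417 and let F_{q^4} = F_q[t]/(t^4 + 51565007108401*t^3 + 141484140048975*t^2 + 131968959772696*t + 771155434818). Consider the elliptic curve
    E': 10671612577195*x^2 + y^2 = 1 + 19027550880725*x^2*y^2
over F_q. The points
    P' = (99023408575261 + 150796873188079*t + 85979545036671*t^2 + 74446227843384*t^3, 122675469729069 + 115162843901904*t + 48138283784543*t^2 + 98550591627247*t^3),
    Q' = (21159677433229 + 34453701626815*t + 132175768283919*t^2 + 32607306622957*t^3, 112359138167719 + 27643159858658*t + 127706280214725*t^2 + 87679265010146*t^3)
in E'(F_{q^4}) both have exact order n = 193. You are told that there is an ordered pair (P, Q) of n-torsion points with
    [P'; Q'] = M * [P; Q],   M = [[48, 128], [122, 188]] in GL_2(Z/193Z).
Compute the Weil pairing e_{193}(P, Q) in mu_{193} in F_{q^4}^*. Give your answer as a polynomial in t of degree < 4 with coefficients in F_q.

e_{193}(aP+bQ,cP+dQ) = e_{193}(P,Q)^(ad-bc); with (a,b,c,d)=(48,128,122,188) this gives the det-193 law.
Hence e(P,Q) = e(P',Q')^{45} where 45 = 163^{-1} mod 193.
Map (x,y)_Ed via u=(1+y)/(1-y), v=(1+y)/((1-y)x) to Montgomery A=74776071022647,B=87338640444444; then to (a',b')=(0,44906852149906).
8-bit Miller (11000001) on E'/F_{150811068574417} with a'=0, b'=44906852149906: accumulate tangent/chord ratios at Q'+S and P'+S'.
e_{193}(P',Q') = 76621986183938 + 130692263442368*t + 132514707562444*t^2 + 51237829812475*t^3.
(76621986183938 + 130692263442368*t + 132514707562444*t^2 + 51237829812475*t^3)^{45} mod (150811068574417,f) = 96499270479316 + 120917828011260*t + 85244157422772*t^2 + 123531940394612*t^3.

96499270479316 + 120917828011260*t + 85244157422772*t^2 + 123531940394612*t^3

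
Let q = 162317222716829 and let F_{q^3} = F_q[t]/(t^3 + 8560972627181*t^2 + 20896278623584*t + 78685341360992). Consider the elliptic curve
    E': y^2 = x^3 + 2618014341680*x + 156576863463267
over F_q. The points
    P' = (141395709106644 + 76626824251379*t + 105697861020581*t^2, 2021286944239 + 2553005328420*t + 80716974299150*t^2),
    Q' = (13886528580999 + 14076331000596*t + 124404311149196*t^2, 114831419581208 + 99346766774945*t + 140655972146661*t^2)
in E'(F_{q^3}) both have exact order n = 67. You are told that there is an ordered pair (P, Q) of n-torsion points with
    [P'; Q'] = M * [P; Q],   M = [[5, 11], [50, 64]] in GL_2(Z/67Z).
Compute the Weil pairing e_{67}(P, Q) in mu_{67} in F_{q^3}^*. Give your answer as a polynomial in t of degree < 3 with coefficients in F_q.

5330133380035 + 87084153543732*t + 108350007361332*t^2

e_{67}(aP+bQ,cP+dQ) = e_{67}(P,Q)^(ad-bc); with (a,b,c,d)=(5,11,50,64) this gives the det-67 law.
det(M) mod 67 = 38; its inverse in (Z/67)^* is 30 (check: 38*30 mod 67 = 1).
Double-and-add over 1000011: 7-1 doublings, 3-1 additions; each step l_{T,T}/v_{2T} or l_{T,P'}/v at Q'+S for random S.
f_P(D_Q)/f_Q(D_P) = 39212150504557 + 89596603789054*t + 70299393984993*t^2.
Hence e(P,Q) = 5330133380035 + 87084153543732*t + 108350007361332*t^2 in F_{162317222716829^3}^*.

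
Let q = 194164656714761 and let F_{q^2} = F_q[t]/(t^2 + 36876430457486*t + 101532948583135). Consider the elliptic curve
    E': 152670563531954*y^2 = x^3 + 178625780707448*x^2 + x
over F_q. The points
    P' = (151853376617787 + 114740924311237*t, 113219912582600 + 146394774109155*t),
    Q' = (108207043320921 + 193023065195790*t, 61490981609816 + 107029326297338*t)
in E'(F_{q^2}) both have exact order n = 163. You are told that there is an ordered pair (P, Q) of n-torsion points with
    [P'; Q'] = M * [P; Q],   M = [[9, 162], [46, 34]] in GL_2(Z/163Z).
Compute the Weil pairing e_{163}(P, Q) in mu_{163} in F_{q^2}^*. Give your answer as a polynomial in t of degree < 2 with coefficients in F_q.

e_{163} is bilinear + alternating on E[163], so e_{163}(9*P + 162*Q, 46*P + 34*Q) = e_{163}(P,Q)^(9*34-162*46).
Inverting 26 mod 163: 69. Thus e_{163}(P,Q) = e(P',Q')^{69}.
Set x_W=49394855780814*u+126622245160392, y_W=49394855780814*v; then E': y_W^2=x_W^3+61146189018860*x_W+167499055638053.
n = 163 = (10100011)_2 (8 bits, wt 4); accumulate f_{163,P'}(Q'+S)/f_{163,P'}(S) along the 7-step ladder.
The quotient is 129943153721495 + 187153961033342*t.
(129943153721495 + 187153961033342*t)^{69} mod (194164656714761,f) = 83753395768042 + 131935390874805*t.

83753395768042 + 131935390874805*t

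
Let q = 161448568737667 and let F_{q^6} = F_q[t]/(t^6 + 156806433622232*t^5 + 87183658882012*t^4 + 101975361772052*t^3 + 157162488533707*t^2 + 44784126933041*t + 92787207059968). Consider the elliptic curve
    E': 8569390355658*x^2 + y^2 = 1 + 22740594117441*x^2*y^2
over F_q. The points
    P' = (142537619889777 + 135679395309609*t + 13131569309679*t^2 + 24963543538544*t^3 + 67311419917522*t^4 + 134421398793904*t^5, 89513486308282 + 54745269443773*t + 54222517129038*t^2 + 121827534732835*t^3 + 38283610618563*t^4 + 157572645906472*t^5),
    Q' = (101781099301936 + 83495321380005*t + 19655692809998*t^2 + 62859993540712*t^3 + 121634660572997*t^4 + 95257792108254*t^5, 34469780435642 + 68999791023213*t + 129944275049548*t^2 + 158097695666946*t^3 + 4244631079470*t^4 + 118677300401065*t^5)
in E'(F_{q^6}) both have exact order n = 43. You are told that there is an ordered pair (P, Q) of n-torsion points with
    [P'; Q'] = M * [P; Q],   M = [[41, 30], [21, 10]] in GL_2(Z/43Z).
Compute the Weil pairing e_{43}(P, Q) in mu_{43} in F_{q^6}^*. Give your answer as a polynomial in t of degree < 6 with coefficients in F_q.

104065610896873 + 119926037920082*t + 152674486549028*t^2 + 91634460364500*t^3 + 17939276426618*t^4 + 137626283152415*t^5

Since e_{43}(P,P)=e_{43}(Q,Q)=1 and e_{43}(Q,P)=e_{43}(P,Q)^{-1}, expanding e_{43}(41*P + 30*Q,21*P + 10*Q) leaves e(P,Q)^det(M).
Inverting 38 mod 43: 17. Thus e_{43}(P,Q) = e(P',Q')^{17}.
Edwards a_E,d_E -> Montgomery A=134555417546,B=15759724585607 -> Weierstrass 70338095922109,33770943330349 via alpha=85942615114350,beta=36819341243971.
Build f_{43,P'} and f_{43,Q'} via the 6-bit ladder of 43=101011_2; evaluate at shifted divisors; quotient in F_{161448568737667^6}.
Result: e(P',Q') = 28480606823346 + 93083826557062*t + 150878039294289*t^2 + 44590489619079*t^3 + 120691475901936*t^4 + 158951819144880*t^5.
Thus e_{43}(P,Q) = 104065610896873 + 119926037920082*t + 152674486549028*t^2 + 91634460364500*t^3 + 17939276426618*t^4 + 137626283152415*t^5.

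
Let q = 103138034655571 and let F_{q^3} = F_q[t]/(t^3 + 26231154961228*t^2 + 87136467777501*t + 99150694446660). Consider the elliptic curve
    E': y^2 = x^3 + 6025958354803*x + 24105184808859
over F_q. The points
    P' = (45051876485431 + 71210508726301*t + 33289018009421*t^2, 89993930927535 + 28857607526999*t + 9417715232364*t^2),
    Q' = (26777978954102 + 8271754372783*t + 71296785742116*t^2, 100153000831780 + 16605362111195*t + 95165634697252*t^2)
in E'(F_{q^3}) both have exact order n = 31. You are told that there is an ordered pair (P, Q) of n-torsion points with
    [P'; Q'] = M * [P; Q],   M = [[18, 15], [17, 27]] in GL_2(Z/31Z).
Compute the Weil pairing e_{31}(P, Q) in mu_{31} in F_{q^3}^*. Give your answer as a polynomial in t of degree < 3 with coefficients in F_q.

e_{31} is bilinear + alternating on E[31], so e_{31}(18*P + 15*Q, 17*P + 27*Q) = e_{31}(P,Q)^(18*27-15*17).
det(M) mod 31 = 14; its inverse in (Z/31)^* is 20 (check: 14*20 mod 31 = 1).
5-bit Miller (11111) on E'/F_{103138034655571} with a'=6025958354803, b'=24105184808859: accumulate tangent/chord ratios at Q'+S and P'+S'.
e_{31}(P',Q') = 30938161655970 + 50449738605830*t + 54402727001066*t^2.
(30938161655970 + 50449738605830*t + 54402727001066*t^2)^{20} mod (103138034655571,f) = 43355830061367 + 65358368137370*t + 37422905307697*t^2.

43355830061367 + 65358368137370*t + 37422905307697*t^2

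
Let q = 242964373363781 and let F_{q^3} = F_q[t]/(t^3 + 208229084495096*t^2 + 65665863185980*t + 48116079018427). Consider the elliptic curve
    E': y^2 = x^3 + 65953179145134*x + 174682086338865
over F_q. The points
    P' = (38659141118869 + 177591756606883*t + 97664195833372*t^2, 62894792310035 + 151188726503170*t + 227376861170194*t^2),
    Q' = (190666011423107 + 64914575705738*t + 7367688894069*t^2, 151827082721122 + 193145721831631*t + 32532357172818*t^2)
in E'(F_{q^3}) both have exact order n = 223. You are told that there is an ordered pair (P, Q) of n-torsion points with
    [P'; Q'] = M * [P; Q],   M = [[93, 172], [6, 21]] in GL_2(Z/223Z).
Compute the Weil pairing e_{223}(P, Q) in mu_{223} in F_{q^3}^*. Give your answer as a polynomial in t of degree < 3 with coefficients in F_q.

111667592133748 + 182173560696980*t + 171618984803880*t^2

The 223-Weil pairing on E[223] over F_{242964373363781} is alternating-bilinear: e_{223}(P',Q') = e_{223}(P,Q)^det(M).
Hence e(P,Q) = e(P',Q')^{100} where 100 = 29^{-1} mod 223.
Miller loop for e_{223} over F_{242964373363781^3}: bits of 223 = 11011111; 7 double steps + 6 add steps, l/v at each.
Result: e(P',Q') = 54896446418177 + 211174782962838*t + 122585295972748*t^2.
(54896446418177 + 211174782962838*t + 122585295972748*t^2)^{100} mod (242964373363781,f) = 111667592133748 + 182173560696980*t + 171618984803880*t^2.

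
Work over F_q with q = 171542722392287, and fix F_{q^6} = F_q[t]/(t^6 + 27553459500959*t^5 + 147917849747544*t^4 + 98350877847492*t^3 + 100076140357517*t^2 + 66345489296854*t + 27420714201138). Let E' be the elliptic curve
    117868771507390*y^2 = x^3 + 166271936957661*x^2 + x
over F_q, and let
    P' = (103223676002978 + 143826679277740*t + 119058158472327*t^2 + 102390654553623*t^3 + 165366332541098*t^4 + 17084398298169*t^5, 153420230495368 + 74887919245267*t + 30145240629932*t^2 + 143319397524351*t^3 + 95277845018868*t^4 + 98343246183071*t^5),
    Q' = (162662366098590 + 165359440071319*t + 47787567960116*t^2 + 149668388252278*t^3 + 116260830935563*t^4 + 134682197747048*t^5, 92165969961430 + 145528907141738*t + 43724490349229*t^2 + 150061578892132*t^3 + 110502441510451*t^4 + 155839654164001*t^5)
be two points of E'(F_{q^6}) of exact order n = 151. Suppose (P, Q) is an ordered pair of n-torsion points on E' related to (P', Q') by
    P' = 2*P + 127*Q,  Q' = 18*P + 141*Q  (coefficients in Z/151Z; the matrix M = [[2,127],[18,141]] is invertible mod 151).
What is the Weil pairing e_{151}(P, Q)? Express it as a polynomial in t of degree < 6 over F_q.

14994073307378 + 133383372441914*t + 53461779001586*t^2 + 162856580284192*t^3 + 69744918011286*t^4 + 86497889369924*t^5

e_{151} is bilinear + alternating on E[151], so e_{151}(2*P + 127*Q, 18*P + 141*Q) = e_{151}(P,Q)^(2*141-127*18).
Hence e(P,Q) = e(P',Q')^{81} where 81 = 110^{-1} mod 151.
Set x_W=13822035221831*u+93980581231640, y_W=13822035221831*v; then E': y_W^2=x_W^3+54250453871790*x_W+3302533595389.
n = 151 = (10010111)_2 (8 bits, wt 5); accumulate f_{151,P'}(Q'+S)/f_{151,P'}(S) along the 7-step ladder.
e_{151}(P',Q') = 115323060217418 + 30878870950739*t + 71297960837994*t^2 + 118979540270222*t^3 + 132305181468329*t^4 + 47016479435338*t^5.
(115323060217418 + 30878870950739*t + 71297960837994*t^2 + 118979540270222*t^3 + 132305181468329*t^4 + 47016479435338*t^5)^{81} mod (171542722392287,f) = 14994073307378 + 133383372441914*t + 53461779001586*t^2 + 162856580284192*t^3 + 69744918011286*t^4 + 86497889369924*t^5.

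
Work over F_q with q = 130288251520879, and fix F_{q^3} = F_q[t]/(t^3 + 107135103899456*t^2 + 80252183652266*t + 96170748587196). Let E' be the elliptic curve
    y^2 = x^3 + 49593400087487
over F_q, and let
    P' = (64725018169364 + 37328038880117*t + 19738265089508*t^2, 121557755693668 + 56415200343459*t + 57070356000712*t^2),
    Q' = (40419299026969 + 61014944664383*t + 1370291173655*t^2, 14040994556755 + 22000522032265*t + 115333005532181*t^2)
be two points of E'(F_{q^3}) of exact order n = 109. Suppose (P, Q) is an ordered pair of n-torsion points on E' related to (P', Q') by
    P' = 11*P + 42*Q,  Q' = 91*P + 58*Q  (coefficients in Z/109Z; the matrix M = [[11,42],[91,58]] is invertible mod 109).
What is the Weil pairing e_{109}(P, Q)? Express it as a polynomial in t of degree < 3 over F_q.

e_{109}(aP+bQ,cP+dQ) = e_{109}(P,Q)^(ad-bc); with (a,b,c,d)=(11,42,91,58) this gives the det-109 law.
11*58 - 42*91 = -3184; reduced mod 109: det = 86, inverse 90.
n = 109 = (1101101)_2 (7 bits, wt 5); accumulate f_{109,P'}(Q'+S)/f_{109,P'}(S) along the 6-step ladder.
e_{109}(P',Q') = 112393499060659 + 48711786563831*t + 116715308098090*t^2.
Hence e(P,Q) = 123115102192336 + 105691704269491*t + 51488750849548*t^2 in F_{130288251520879^3}^*.

123115102192336 + 105691704269491*t + 51488750849548*t^2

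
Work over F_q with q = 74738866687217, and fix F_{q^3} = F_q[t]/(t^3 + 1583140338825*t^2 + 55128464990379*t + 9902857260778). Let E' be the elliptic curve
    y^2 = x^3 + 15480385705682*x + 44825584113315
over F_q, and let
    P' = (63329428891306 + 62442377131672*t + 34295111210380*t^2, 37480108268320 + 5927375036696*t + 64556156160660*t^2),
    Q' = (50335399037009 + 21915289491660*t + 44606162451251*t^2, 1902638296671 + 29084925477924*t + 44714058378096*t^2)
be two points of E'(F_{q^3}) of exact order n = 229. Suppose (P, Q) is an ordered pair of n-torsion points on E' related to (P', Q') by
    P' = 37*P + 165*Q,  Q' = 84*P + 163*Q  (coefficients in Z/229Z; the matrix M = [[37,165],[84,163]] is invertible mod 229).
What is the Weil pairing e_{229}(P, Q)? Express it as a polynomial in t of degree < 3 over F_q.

61654705172188 + 22293497650748*t + 37466950005196*t^2

Under M = [[37,165],[84,163]] in GL_2(Z/229), e_{229}(P',Q') = e_{229}(P,Q)^(37*163-165*84 mod 229).
37*163 - 165*84 = -7829; reduced mod 229: det = 186, inverse 213.
8-bit Miller (11100101) on E'/F_{74738866687217} with a'=15480385705682, b'=44825584113315: accumulate tangent/chord ratios at Q'+S and P'+S'.
So e_{229}(P',Q') = 40635585845770 + 37291104688923*t + 56366602409168*t^2.
Hence e(P,Q) = 61654705172188 + 22293497650748*t + 37466950005196*t^2 in F_{74738866687217^3}^*.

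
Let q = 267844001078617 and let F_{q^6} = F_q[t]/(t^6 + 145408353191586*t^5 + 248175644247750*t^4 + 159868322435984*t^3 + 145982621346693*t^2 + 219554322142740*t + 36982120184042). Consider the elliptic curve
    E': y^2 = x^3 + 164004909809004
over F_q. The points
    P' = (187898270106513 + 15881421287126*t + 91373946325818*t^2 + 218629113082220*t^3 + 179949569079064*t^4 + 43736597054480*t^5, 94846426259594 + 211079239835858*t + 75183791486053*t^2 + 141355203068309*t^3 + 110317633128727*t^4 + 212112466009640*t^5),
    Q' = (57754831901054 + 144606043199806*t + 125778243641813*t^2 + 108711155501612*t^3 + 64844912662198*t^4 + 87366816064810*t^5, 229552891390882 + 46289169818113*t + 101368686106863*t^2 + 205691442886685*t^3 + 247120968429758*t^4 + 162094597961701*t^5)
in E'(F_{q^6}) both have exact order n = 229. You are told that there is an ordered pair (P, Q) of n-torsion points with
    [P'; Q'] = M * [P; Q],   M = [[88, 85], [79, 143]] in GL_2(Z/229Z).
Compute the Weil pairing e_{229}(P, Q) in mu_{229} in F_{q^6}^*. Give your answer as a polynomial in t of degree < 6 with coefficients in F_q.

Since e_{229}(P,P)=e_{229}(Q,Q)=1 and e_{229}(Q,P)=e_{229}(P,Q)^{-1}, expanding e_{229}(88*P + 85*Q,79*P + 143*Q) leaves e(P,Q)^det(M).
Inverting 144 mod 229: 132. Thus e_{229}(P,Q) = e(P',Q')^{132}.
Run Miller on y^2=x^3+164004909809004 over F_{267844001078617}: ladder 11100101 (8 bits); e = f_P(D_Q)/f_Q(D_P).
So e_{229}(P',Q') = 179445955796721 + 91347420599560*t + 51113784802296*t^2 + 238202925834796*t^3 + 117816655999147*t^4 + 244113589426944*t^5.
Raise to 132: e(P,Q) = 141939556926403 + 19948166908326*t + 72755247692640*t^2 + 227643233510169*t^3 + 51469384082281*t^4 + 58617463570267*t^5 in mu_{229}.

141939556926403 + 19948166908326*t + 72755247692640*t^2 + 227643233510169*t^3 + 51469384082281*t^4 + 58617463570267*t^5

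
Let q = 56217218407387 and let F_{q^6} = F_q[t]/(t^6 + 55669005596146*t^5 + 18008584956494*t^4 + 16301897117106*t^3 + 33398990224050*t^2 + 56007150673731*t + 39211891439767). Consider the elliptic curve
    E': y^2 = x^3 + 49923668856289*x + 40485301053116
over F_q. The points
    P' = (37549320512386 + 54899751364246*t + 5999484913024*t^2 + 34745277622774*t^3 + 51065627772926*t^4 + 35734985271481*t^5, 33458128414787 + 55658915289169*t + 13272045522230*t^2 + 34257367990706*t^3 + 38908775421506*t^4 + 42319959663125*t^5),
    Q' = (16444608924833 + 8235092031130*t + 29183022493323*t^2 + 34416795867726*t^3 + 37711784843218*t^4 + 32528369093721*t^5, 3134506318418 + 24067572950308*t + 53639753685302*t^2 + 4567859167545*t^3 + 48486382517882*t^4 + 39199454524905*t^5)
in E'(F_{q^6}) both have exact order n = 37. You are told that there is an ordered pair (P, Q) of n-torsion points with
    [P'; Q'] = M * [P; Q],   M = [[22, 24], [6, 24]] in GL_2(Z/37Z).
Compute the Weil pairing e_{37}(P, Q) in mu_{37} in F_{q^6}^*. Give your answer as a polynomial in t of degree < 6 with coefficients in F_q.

36692334352197 + 29652228135303*t + 28396666719011*t^2 + 16396137060843*t^3 + 50759331987228*t^4 + 13979596748811*t^5

e_{37}(aP+bQ,cP+dQ) = e_{37}(P,Q)^(ad-bc); with (a,b,c,d)=(22,24,6,24) this gives the det-37 law.
det(M) mod 37 = 14; its inverse in (Z/37)^* is 8 (check: 14*8 mod 37 = 1).
Run Miller on y^2=x^3+49923668856289*x+40485301053116 over F_{56217218407387}: ladder 100101 (6 bits); e = f_P(D_Q)/f_Q(D_P).
e_{37}(P',Q') = 20303559180156 + 8319712915014*t + 6588732598385*t^2 + 21152197532114*t^3 + 46506846190914*t^4 + 43288046083262*t^5.
(20303559180156 + 8319712915014*t + 6588732598385*t^2 + 21152197532114*t^3 + 46506846190914*t^4 + 43288046083262*t^5)^{8} mod (56217218407387,f) = 36692334352197 + 29652228135303*t + 28396666719011*t^2 + 16396137060843*t^3 + 50759331987228*t^4 + 13979596748811*t^5.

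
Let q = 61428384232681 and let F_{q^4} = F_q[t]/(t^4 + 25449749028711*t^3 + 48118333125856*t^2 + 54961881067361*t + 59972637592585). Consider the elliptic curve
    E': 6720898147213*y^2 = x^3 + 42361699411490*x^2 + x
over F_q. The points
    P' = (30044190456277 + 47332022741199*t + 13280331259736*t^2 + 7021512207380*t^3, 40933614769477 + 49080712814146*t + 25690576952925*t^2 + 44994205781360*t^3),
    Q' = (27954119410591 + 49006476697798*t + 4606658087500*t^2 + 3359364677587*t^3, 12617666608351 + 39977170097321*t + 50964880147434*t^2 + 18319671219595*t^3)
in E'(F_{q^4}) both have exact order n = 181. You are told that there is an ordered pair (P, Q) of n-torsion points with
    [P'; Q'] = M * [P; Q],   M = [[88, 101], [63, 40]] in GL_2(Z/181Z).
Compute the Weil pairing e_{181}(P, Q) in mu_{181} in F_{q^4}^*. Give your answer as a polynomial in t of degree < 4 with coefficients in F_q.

e_{181}(aP+bQ,cP+dQ) = e_{181}(P,Q)^(ad-bc); with (a,b,c,d)=(88,101,63,40) this gives the det-181 law.
det M = 88*40 - 101*63 = -2843 = 53 (mod 181); 53^{-1} = 41 (mod 181).
Undo Montgomery via alpha=11191427467941, beta=20143699364230: (a',b')=(16337748895983,0) over F_{61428384232681}.
8-bit Miller (10110101) on E'/F_{61428384232681} with a'=16337748895983, b'=0: accumulate tangent/chord ratios at Q'+S and P'+S'.
Miller gives e_{181}(P',Q') = 51121937246696 + 19546613250694*t + 3214830662192*t^2 + 46919781472782*t^3 in F_{61428384232681^4}.
(51121937246696 + 19546613250694*t + 3214830662192*t^2 + 46919781472782*t^3)^{41} mod (61428384232681,f) = 24281032435386 + 49348189480975*t + 7534387004389*t^2 + 42508776887228*t^3.

24281032435386 + 49348189480975*t + 7534387004389*t^2 + 42508776887228*t^3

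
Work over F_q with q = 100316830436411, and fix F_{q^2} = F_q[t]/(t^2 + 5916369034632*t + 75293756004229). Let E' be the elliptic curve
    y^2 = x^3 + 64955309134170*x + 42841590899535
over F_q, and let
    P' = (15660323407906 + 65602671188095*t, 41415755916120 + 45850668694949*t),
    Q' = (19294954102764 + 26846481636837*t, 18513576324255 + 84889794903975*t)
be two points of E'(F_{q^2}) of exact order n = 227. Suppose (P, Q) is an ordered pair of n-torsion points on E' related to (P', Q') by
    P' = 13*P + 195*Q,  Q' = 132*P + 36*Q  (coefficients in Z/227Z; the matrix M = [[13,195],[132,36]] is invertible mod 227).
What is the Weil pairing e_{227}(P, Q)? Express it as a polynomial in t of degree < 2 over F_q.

97352025964574 + 78970185074103*t

Since e_{227}(P,P)=e_{227}(Q,Q)=1 and e_{227}(Q,P)=e_{227}(P,Q)^{-1}, expanding e_{227}(13*P + 195*Q,132*P + 36*Q) leaves e(P,Q)^det(M).
Hence e(P,Q) = e(P',Q')^{115} where 115 = 152^{-1} mod 227.
n = 227 = (11100011)_2 (8 bits, wt 5); accumulate f_{227,P'}(Q'+S)/f_{227,P'}(S) along the 7-step ladder.
The quotient is 522341266572 + 48191966069084*t.
Thus e_{227}(P,Q) = 97352025964574 + 78970185074103*t.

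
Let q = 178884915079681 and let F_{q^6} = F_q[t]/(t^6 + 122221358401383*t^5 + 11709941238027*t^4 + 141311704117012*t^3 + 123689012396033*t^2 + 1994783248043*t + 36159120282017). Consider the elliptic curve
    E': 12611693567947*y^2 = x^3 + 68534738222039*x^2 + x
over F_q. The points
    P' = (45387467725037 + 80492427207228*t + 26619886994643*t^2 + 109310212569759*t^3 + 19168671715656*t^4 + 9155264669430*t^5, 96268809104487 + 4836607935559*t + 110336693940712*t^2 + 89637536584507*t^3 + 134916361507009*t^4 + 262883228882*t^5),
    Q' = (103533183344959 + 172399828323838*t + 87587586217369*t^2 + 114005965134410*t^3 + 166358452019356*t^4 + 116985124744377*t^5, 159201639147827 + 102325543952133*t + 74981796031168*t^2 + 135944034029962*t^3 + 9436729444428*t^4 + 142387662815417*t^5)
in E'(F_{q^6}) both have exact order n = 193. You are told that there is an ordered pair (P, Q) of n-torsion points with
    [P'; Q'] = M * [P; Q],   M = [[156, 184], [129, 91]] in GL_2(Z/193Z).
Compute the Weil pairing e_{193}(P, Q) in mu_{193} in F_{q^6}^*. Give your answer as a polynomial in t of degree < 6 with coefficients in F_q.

Since e_{193}(P,P)=e_{193}(Q,Q)=1 and e_{193}(Q,P)=e_{193}(P,Q)^{-1}, expanding e_{193}(156*P + 184*Q,129*P + 91*Q) leaves e(P,Q)^det(M).
det M = 156*91 - 184*129 = -9540 = 110 (mod 193); 110^{-1} = 93 (mod 193).
Undo Montgomery via alpha=62974427576998, beta=68187312129864: (a',b')=(0,139963617854046) over F_{178884915079681}.
Build f_{193,P'} and f_{193,Q'} via the 8-bit ladder of 193=11000001_2; evaluate at shifted divisors; quotient in F_{178884915079681^6}.
f_P(D_Q)/f_Q(D_P) = 74559617520226 + 147504223811697*t + 109039002766623*t^2 + 95943434466447*t^3 + 100088467180527*t^4 + 124585875748924*t^5.
(74559617520226 + 147504223811697*t + 109039002766623*t^2 + 95943434466447*t^3 + 100088467180527*t^4 + 124585875748924*t^5)^{93} mod (178884915079681,f) = 27688398081200 + 142110318815127*t + 160971453585334*t^2 + 44925031851320*t^3 + 170571069580445*t^4 + 118250802865016*t^5.

27688398081200 + 142110318815127*t + 160971453585334*t^2 + 44925031851320*t^3 + 170571069580445*t^4 + 118250802865016*t^5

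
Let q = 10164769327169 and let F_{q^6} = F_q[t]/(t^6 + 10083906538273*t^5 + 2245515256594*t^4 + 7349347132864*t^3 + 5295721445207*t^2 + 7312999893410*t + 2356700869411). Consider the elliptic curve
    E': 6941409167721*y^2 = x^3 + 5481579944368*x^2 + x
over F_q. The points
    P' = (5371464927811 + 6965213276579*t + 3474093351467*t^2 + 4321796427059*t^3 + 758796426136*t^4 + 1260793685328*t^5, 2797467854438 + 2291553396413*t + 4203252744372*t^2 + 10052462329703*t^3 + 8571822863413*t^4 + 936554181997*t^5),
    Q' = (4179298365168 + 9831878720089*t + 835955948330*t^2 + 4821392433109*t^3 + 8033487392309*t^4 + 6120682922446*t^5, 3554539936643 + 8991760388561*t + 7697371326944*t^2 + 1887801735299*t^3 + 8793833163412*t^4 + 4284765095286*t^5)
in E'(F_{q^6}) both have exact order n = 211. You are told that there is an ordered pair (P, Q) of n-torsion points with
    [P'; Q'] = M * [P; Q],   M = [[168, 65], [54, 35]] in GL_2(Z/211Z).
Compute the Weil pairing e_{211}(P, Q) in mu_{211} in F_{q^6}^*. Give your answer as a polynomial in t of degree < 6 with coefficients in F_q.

1736544122451 + 4795393962409*t + 3710060949495*t^2 + 5062045529355*t^3 + 8987769618172*t^4 + 2529659918024*t^5

Since e_{211}(P,P)=e_{211}(Q,Q)=1 and e_{211}(Q,P)=e_{211}(P,Q)^{-1}, expanding e_{211}(168*P + 65*Q,54*P + 35*Q) leaves e(P,Q)^det(M).
det M = 168*35 - 65*54 = 2370 = 49 (mod 211); 49^{-1} = 56 (mod 211).
Montgomery->Weierstrass: x_W = 584690156343*x+9265219621448, y_W=584690156343*y on F_{10164769327169}; lands on y^2=x^3+9528574796684*x+5719942934682.
Run Miller on y^2=x^3+9528574796684*x+5719942934682 over F_{10164769327169}: ladder 11010011 (8 bits); e = f_P(D_Q)/f_Q(D_P).
Miller gives e_{211}(P',Q') = 3629570124273 + 4246136139207*t + 6190955729890*t^2 + 5631755277427*t^3 + 5509902151463*t^4 + 7416492800333*t^5 in F_{10164769327169^6}.
e_{211}(P,Q) = (3629570124273 + 4246136139207*t + 6190955729890*t^2 + 5631755277427*t^3 + 5509902151463*t^4 + 7416492800333*t^5)^{56} = 1736544122451 + 4795393962409*t + 3710060949495*t^2 + 5062045529355*t^3 + 8987769618172*t^4 + 2529659918024*t^5.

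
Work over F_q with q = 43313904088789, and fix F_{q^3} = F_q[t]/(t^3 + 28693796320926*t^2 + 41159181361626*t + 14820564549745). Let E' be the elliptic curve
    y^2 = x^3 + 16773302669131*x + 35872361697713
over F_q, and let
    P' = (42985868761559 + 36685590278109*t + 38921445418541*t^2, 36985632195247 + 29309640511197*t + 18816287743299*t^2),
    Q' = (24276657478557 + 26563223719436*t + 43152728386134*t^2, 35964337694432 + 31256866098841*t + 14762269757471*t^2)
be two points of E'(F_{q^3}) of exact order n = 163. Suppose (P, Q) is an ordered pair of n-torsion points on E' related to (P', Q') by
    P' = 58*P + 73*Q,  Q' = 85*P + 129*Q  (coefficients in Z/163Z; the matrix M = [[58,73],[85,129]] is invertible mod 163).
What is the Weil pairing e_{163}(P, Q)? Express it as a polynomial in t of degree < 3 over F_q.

Alternating bilinearity on E[163] (values in mu_{163} in F_{43313904088789^3}) gives e(P',Q') = e(P,Q)^det(M).
Inverting 136 mod 163: 6. Thus e_{163}(P,Q) = e(P',Q')^{6}.
Run Miller on y^2=x^3+16773302669131*x+35872361697713 over F_{43313904088789}: ladder 10100011 (8 bits); e = f_P(D_Q)/f_Q(D_P).
e_{163}(P',Q') = 25279721514097 + 12322749001628*t + 7143665389580*t^2.
Raise to 6: e(P,Q) = 2908332861562 + 1392449841822*t + 31480367645919*t^2 in mu_{163}.

2908332861562 + 1392449841822*t + 31480367645919*t^2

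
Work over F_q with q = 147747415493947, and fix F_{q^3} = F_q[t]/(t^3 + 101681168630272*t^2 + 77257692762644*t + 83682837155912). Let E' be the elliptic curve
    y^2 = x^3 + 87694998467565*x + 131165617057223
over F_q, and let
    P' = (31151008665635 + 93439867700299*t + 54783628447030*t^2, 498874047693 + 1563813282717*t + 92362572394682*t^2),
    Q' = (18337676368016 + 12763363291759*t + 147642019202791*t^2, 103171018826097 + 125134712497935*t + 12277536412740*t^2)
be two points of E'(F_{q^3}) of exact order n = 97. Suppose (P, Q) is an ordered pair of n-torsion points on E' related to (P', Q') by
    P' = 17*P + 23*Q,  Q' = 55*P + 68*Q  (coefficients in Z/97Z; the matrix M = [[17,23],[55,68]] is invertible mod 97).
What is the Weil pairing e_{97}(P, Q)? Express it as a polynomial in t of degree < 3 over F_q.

The 97-Weil pairing on E[97] over F_{147747415493947} is alternating-bilinear: e_{97}(P',Q') = e_{97}(P,Q)^det(M).
So e_{97}(P,Q) = e_{97}(P',Q')^{8}, since 85*8 = 1 mod 97.
Build f_{97,P'} and f_{97,Q'} via the 7-bit ladder of 97=1100001_2; evaluate at shifted divisors; quotient in F_{147747415493947^3}.
Miller gives e_{97}(P',Q') = 25162070098701 + 84083270303161*t + 134622979691981*t^2 in F_{147747415493947^3}.
e_{97}(P,Q) = (25162070098701 + 84083270303161*t + 134622979691981*t^2)^{8} = 126444487587664 + 67855272342902*t + 145342162506545*t^2.

126444487587664 + 67855272342902*t + 145342162506545*t^2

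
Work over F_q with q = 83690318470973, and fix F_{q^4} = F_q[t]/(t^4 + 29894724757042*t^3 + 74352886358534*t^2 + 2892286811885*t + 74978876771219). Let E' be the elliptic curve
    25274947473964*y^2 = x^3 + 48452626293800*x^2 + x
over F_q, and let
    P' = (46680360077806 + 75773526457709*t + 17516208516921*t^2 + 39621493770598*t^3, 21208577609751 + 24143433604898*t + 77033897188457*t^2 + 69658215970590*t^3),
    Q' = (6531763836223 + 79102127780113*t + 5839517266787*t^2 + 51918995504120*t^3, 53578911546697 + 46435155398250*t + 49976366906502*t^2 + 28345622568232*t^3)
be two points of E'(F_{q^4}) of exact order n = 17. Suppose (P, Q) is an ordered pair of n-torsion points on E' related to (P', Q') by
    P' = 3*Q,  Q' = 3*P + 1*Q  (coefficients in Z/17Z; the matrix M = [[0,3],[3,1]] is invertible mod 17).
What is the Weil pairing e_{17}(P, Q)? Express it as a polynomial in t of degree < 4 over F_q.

2193736313601 + 55939472779390*t + 52364632487510*t^2 + 43990461531068*t^3

Under M = [[0,3],[3,1]] in GL_2(Z/17), e_{17}(P',Q') = e_{17}(P,Q)^(0*1-3*3 mod 17).
So e_{17}(P,Q) = e_{17}(P',Q')^{15}, since 8*15 = 1 mod 17.
Montgomery->Weierstrass: x_W = 6020778514801*x+6830912078184, y_W=6020778514801*y on F_{83690318470973}; lands on y^2=x^3+36015546218182*x+3157394346041.
Run Miller on y^2=x^3+36015546218182*x+3157394346041 over F_{83690318470973}: ladder 10001 (5 bits); e = f_P(D_Q)/f_Q(D_P).
f_P(D_Q)/f_Q(D_P) = 79962538182409 + 75606719213422*t + 48975529125559*t^2 + 62831491643593*t^3.
Hence e(P,Q) = 2193736313601 + 55939472779390*t + 52364632487510*t^2 + 43990461531068*t^3 in F_{83690318470973^4}^*.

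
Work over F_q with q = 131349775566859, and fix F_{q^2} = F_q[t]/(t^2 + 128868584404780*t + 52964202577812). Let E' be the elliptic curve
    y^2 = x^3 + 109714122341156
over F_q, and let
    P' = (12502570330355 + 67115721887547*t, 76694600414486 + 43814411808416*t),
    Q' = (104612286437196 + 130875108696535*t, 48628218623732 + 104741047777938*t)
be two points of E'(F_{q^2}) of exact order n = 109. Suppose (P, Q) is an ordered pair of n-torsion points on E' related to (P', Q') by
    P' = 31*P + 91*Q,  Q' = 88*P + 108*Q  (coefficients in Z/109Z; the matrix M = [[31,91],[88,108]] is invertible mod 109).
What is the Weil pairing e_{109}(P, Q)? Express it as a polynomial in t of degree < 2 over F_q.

62902079158254 + 76900868607693*t

Alternating bilinearity on E[109] (values in mu_{109} in F_{131349775566859^2}) gives e(P',Q') = e(P,Q)^det(M).
det M = 31*108 - 91*88 = -4660 = 27 (mod 109); 27^{-1} = 105 (mod 109).
Double-and-add over 1101101: 7-1 doublings, 5-1 additions; each step l_{T,T}/v_{2T} or l_{T,P'}/v at Q'+S for random S.
The quotient is 44594601653927 + 48583200825022*t.
Thus e_{109}(P,Q) = 62902079158254 + 76900868607693*t.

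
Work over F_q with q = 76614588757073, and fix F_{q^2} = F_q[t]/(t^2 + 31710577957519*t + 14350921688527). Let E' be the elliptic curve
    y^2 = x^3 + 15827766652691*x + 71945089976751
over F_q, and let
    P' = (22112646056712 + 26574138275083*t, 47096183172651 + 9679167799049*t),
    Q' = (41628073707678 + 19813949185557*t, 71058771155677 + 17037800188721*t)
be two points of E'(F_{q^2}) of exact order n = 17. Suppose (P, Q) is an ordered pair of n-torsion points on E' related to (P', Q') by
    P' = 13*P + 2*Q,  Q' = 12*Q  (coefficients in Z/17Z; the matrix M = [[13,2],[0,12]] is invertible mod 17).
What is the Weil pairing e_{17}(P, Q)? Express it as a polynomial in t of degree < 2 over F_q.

e_{17}(aP+bQ,cP+dQ) = e_{17}(P,Q)^(ad-bc); with (a,b,c,d)=(13,2,0,12) this gives the det-17 law.
det(M) mod 17 = 3; its inverse in (Z/17)^* is 6 (check: 3*6 mod 17 = 1).
Double-and-add over 10001: 5-1 doublings, 2-1 additions; each step l_{T,T}/v_{2T} or l_{T,P'}/v at Q'+S for random S.
So e_{17}(P',Q') = 59449111605940 + 59387081365427*t.
Finally e_{17}(P,Q) = 22178939699949 + 70050057004737*t.

22178939699949 + 70050057004737*t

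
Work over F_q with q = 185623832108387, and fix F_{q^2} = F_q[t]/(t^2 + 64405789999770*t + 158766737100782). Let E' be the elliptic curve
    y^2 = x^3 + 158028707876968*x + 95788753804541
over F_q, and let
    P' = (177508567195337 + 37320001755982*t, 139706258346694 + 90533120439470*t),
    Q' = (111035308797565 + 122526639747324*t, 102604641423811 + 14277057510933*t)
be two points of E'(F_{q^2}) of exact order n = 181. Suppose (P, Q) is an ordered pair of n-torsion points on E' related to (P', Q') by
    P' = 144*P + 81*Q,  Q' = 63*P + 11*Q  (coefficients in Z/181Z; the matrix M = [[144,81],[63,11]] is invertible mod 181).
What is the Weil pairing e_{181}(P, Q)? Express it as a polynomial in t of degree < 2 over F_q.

128842051541516 + 132344374607872*t

e_{181}(aP+bQ,cP+dQ) = e_{181}(P,Q)^(ad-bc); with (a,b,c,d)=(144,81,63,11) this gives the det-181 law.
det(M) mod 181 = 101; its inverse in (Z/181)^* is 138 (check: 101*138 mod 181 = 1).
n = 181 = (10110101)_2 (8 bits, wt 5); accumulate f_{181,P'}(Q'+S)/f_{181,P'}(S) along the 7-step ladder.
f_P(D_Q)/f_Q(D_P) = 184823864505196 + 85218912850737*t.
Raise to 138: e(P,Q) = 128842051541516 + 132344374607872*t in mu_{181}.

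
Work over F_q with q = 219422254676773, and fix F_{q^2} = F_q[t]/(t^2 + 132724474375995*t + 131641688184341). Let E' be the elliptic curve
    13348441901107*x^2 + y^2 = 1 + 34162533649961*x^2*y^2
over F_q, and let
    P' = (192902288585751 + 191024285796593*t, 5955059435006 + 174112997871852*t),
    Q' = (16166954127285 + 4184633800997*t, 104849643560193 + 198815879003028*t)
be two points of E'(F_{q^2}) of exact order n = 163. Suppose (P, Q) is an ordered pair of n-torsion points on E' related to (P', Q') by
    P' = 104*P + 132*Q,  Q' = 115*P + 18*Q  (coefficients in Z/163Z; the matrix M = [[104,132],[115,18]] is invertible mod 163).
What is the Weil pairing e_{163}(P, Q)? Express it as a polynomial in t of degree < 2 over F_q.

Alternating bilinearity on E[163] (values in mu_{163} in F_{219422254676773^2}) gives e(P',Q') = e(P,Q)^det(M).
104*18 - 132*115 = -13308; reduced mod 163: det = 58, inverse 104.
Map (x,y)_Ed via u=(1+y)/(1-y), v=(1+y)/((1-y)x) to Montgomery A=212474972889873,B=67357151223287; then to (a',b')=(163997337597898,202919946978847).
Build f_{163,P'} and f_{163,Q'} via the 8-bit ladder of 163=10100011_2; evaluate at shifted divisors; quotient in F_{219422254676773^2}.
So e_{163}(P',Q') = 167124244285741 + 189105449855437*t.
Finally e_{163}(P,Q) = 6052305486744 + 2419464796382*t.

6052305486744 + 2419464796382*t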